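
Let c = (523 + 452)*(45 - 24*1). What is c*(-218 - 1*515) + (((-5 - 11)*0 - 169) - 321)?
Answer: -15008665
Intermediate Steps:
c = 20475 (c = 975*(45 - 24) = 975*21 = 20475)
c*(-218 - 1*515) + (((-5 - 11)*0 - 169) - 321) = 20475*(-218 - 1*515) + (((-5 - 11)*0 - 169) - 321) = 20475*(-218 - 515) + ((-16*0 - 169) - 321) = 20475*(-733) + ((0 - 169) - 321) = -15008175 + (-169 - 321) = -15008175 - 490 = -15008665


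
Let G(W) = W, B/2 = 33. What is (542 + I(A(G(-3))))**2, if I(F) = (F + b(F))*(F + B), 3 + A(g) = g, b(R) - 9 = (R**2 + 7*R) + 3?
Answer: 293764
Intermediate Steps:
B = 66 (B = 2*33 = 66)
b(R) = 12 + R**2 + 7*R (b(R) = 9 + ((R**2 + 7*R) + 3) = 9 + (3 + R**2 + 7*R) = 12 + R**2 + 7*R)
A(g) = -3 + g
I(F) = (66 + F)*(12 + F**2 + 8*F) (I(F) = (F + (12 + F**2 + 7*F))*(F + 66) = (12 + F**2 + 8*F)*(66 + F) = (66 + F)*(12 + F**2 + 8*F))
(542 + I(A(G(-3))))**2 = (542 + (792 + (-3 - 3)**3 + 74*(-3 - 3)**2 + 540*(-3 - 3)))**2 = (542 + (792 + (-6)**3 + 74*(-6)**2 + 540*(-6)))**2 = (542 + (792 - 216 + 74*36 - 3240))**2 = (542 + (792 - 216 + 2664 - 3240))**2 = (542 + 0)**2 = 542**2 = 293764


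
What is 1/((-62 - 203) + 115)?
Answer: -1/150 ≈ -0.0066667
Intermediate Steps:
1/((-62 - 203) + 115) = 1/(-265 + 115) = 1/(-150) = -1/150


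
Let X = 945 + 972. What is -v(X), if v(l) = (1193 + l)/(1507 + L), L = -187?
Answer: -311/132 ≈ -2.3561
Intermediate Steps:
X = 1917
v(l) = 1193/1320 + l/1320 (v(l) = (1193 + l)/(1507 - 187) = (1193 + l)/1320 = (1193 + l)*(1/1320) = 1193/1320 + l/1320)
-v(X) = -(1193/1320 + (1/1320)*1917) = -(1193/1320 + 639/440) = -1*311/132 = -311/132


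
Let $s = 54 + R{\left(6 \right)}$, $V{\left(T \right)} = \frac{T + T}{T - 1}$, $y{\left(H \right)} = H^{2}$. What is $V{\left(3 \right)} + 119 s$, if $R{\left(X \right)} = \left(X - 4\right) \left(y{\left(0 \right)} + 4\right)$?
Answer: $7381$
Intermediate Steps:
$V{\left(T \right)} = \frac{2 T}{-1 + T}$
$R{\left(X \right)} = -16 + 4 X$ ($R{\left(X \right)} = \left(X - 4\right) \left(0^{2} + 4\right) = \left(-4 + X\right) \left(0 + 4\right) = \left(-4 + X\right) 4 = -16 + 4 X$)
$s = 62$ ($s = 54 + \left(-16 + 4 \cdot 6\right) = 54 + \left(-16 + 24\right) = 54 + 8 = 62$)
$V{\left(3 \right)} + 119 s = 2 \cdot 3 \frac{1}{-1 + 3} + 119 \cdot 62 = 2 \cdot 3 \cdot \frac{1}{2} + 7378 = 3 + 7378 = 7381$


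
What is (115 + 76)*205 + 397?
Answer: 39552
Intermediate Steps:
(115 + 76)*205 + 397 = 191*205 + 397 = 39155 + 397 = 39552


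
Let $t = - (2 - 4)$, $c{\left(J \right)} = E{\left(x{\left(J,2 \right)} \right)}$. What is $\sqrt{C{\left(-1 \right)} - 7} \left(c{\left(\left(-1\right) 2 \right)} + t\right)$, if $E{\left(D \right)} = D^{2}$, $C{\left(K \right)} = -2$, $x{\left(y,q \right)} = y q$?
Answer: $54 i \approx 54.0 i$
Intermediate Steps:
$x{\left(y,q \right)} = q y$
$c{\left(J \right)} = 4 J^{2}$ ($c{\left(J \right)} = \left(2 J\right)^{2} = 4 J^{2}$)
$t = 2$ ($t = \left(-1\right) \left(-2\right) = 2$)
$\sqrt{C{\left(-1 \right)} - 7} \left(c{\left(\left(-1\right) 2 \right)} + t\right) = \sqrt{-2 - 7} \left(4 \left(\left(-1\right) 2\right)^{2} + 2\right) = \sqrt{-9} \left(4 \left(-2\right)^{2} + 2\right) = 3 i \left(4 \cdot 4 + 2\right) = 3 i \left(16 + 2\right) = 3 i 18 = 54 i$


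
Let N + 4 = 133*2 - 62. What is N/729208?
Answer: 25/91151 ≈ 0.00027427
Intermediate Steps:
N = 200 (N = -4 + (133*2 - 62) = -4 + (266 - 62) = -4 + 204 = 200)
N/729208 = 200/729208 = 200*(1/729208) = 25/91151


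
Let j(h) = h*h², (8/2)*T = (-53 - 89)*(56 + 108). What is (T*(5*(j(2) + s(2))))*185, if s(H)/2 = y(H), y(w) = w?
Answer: -64624200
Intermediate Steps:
T = -5822 (T = ((-53 - 89)*(56 + 108))/4 = (-142*164)/4 = (¼)*(-23288) = -5822)
s(H) = 2*H
j(h) = h³
(T*(5*(j(2) + s(2))))*185 = -29110*(2³ + 2*2)*185 = -29110*(8 + 4)*185 = -29110*12*185 = -5822*60*185 = -349320*185 = -64624200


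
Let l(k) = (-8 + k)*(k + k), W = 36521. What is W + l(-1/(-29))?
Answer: 30713699/841 ≈ 36520.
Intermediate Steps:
l(k) = 2*k*(-8 + k) (l(k) = (-8 + k)*(2*k) = 2*k*(-8 + k))
W + l(-1/(-29)) = 36521 + 2*(-1/(-29))*(-8 - 1/(-29)) = 36521 + 2*(-1*(-1/29))*(-8 - 1*(-1/29)) = 36521 + 2*(1/29)*(-8 + 1/29) = 36521 + 2*(1/29)*(-231/29) = 36521 - 462/841 = 30713699/841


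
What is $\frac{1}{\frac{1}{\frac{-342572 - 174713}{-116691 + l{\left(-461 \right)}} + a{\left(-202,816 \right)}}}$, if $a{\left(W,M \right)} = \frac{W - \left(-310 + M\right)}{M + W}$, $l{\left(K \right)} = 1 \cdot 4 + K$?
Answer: $\frac{117336103}{35964436} \approx 3.2626$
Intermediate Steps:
$l{\left(K \right)} = 4 + K$
$a{\left(W,M \right)} = \frac{310 + W - M}{M + W}$
$\frac{1}{\frac{1}{\frac{-342572 - 174713}{-116691 + l{\left(-461 \right)}} + a{\left(-202,816 \right)}}} = \frac{1}{\frac{1}{\frac{-342572 - 174713}{-116691 + \left(4 - 461\right)} + \frac{310 - 202 - 816}{816 - 202}}} = \frac{1}{\frac{1}{- \frac{517285}{-116691 - 457} + \frac{310 - 202 - 816}{614}}} = \frac{1}{\frac{1}{- \frac{517285}{-117148} + \frac{1}{614} \left(-708\right)}} = \frac{1}{\frac{1}{\left(-517285\right) \left(- \frac{1}{117148}\right) - \frac{354}{307}}} = \frac{1}{\frac{1}{\frac{517285}{117148} - \frac{354}{307}}} = \frac{1}{\frac{1}{\frac{117336103}{35964436}}} = \frac{1}{\frac{35964436}{117336103}} = \frac{117336103}{35964436}$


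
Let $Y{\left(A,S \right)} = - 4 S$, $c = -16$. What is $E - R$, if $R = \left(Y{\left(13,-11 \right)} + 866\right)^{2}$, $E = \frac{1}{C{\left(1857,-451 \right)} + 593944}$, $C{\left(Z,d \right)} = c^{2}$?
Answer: $- \frac{492057019999}{594200} \approx -8.281 \cdot 10^{5}$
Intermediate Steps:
$C{\left(Z,d \right)} = 256$ ($C{\left(Z,d \right)} = \left(-16\right)^{2} = 256$)
$E = \frac{1}{594200}$ ($E = \frac{1}{256 + 593944} = \frac{1}{594200} \approx 1.6829 \cdot 10^{-6}$)
$R = 828100$ ($R = \left(\left(-4\right) \left(-11\right) + 866\right)^{2} = \left(44 + 866\right)^{2} = 910^{2} = 828100$)
$E - R = \frac{1}{594200} - 828100 = - \frac{492057019999}{594200}$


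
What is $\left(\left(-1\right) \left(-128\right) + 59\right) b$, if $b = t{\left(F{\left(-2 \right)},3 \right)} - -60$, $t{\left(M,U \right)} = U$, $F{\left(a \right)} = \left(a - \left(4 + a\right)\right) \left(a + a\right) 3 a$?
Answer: $11781$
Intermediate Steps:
$F{\left(a \right)} = - 24 a^{2}$ ($F{\left(a \right)} = - 4 \cdot 2 a 3 a = - 8 a 3 a = - 24 a a = - 24 a^{2}$)
$b = 63$ ($b = 3 - -60 = 3 + 60 = 63$)
$\left(\left(-1\right) \left(-128\right) + 59\right) b = \left(\left(-1\right) \left(-128\right) + 59\right) 63 = \left(128 + 59\right) 63 = 187 \cdot 63 = 11781$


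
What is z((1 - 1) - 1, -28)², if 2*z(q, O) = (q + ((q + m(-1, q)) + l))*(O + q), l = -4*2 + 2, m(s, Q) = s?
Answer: 68121/4 ≈ 17030.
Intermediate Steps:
l = -6 (l = -8 + 2 = -6)
z(q, O) = (-7 + 2*q)*(O + q)/2 (z(q, O) = ((q + ((q - 1) - 6))*(O + q))/2 = ((q + ((-1 + q) - 6))*(O + q))/2 = ((q + (-7 + q))*(O + q))/2 = ((-7 + 2*q)*(O + q))/2 = (-7 + 2*q)*(O + q)/2)
z((1 - 1) - 1, -28)² = (((1 - 1) - 1)² - 7/2*(-28) - 7*((1 - 1) - 1)/2 - 28*((1 - 1) - 1))² = ((0 - 1)² + 98 - 7*(0 - 1)/2 - 28*(0 - 1))² = ((-1)² + 98 - 7/2*(-1) - 28*(-1))² = (1 + 98 + 7/2 + 28)² = (261/2)² = 68121/4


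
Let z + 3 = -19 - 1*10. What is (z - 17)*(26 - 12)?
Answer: -686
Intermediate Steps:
z = -32 (z = -3 + (-19 - 1*10) = -3 + (-19 - 10) = -3 - 29 = -32)
(z - 17)*(26 - 12) = (-32 - 17)*(26 - 12) = -49*14 = -686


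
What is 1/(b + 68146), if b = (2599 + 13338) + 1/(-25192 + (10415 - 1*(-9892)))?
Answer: 4885/410745454 ≈ 1.1893e-5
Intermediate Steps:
b = 77852244/4885 (b = 15937 + 1/(-25192 + (10415 + 9892)) = 15937 + 1/(-25192 + 20307) = 15937 + 1/(-4885) = 15937 - 1/4885 = 77852244/4885 ≈ 15937.)
1/(b + 68146) = 1/(77852244/4885 + 68146) = 1/(410745454/4885) = 4885/410745454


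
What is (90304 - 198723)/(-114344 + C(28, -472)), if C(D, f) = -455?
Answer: 108419/114799 ≈ 0.94442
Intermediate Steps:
(90304 - 198723)/(-114344 + C(28, -472)) = (90304 - 198723)/(-114344 - 455) = -108419/(-114799) = -108419*(-1/114799) = 108419/114799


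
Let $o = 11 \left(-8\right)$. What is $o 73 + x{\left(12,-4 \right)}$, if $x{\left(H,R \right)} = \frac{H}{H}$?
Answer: $-6423$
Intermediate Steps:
$o = -88$
$x{\left(H,R \right)} = 1$
$o 73 + x{\left(12,-4 \right)} = \left(-88\right) 73 + 1 = -6424 + 1 = -6423$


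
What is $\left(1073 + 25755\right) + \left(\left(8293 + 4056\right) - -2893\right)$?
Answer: $42070$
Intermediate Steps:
$\left(1073 + 25755\right) + \left(\left(8293 + 4056\right) - -2893\right) = 26828 + \left(12349 + 2893\right) = 26828 + 15242 = 42070$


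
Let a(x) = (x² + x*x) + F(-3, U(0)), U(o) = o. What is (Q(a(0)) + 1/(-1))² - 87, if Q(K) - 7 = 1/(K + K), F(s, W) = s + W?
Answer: -1907/36 ≈ -52.972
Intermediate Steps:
F(s, W) = W + s
a(x) = -3 + 2*x² (a(x) = (x² + x*x) + (0 - 3) = (x² + x²) - 3 = 2*x² - 3 = -3 + 2*x²)
Q(K) = 7 + 1/(2*K) (Q(K) = 7 + 1/(K + K) = 7 + 1/(2*K))
(Q(a(0)) + 1/(-1))² - 87 = ((7 + 1/(2*(-3 + 2*0²))) + 1/(-1))² - 87 = ((7 + 1/(2*(-3 + 2*0))) - 1)² - 87 = ((7 + 1/(2*(-3 + 0))) - 1)² - 87 = ((7 + (½)/(-3)) - 1)² - 87 = ((7 + (½)*(-⅓)) - 1)² - 87 = ((7 - ⅙) - 1)² - 87 = (41/6 - 1)² - 87 = (35/6)² - 87 = 1225/36 - 87 = -1907/36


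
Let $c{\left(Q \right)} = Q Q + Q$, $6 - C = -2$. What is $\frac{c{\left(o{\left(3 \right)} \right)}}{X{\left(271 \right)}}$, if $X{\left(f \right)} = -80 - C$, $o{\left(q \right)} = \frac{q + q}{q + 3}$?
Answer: $- \frac{1}{44} \approx -0.022727$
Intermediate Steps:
$C = 8$ ($C = 6 - -2 = 6 + 2 = 8$)
$o{\left(q \right)} = \frac{2 q}{3 + q}$
$X{\left(f \right)} = -88$ ($X{\left(f \right)} = -80 - 8 = -88$)
$c{\left(Q \right)} = Q + Q^{2}$ ($c{\left(Q \right)} = Q^{2} + Q = Q + Q^{2}$)
$\frac{c{\left(o{\left(3 \right)} \right)}}{X{\left(271 \right)}} = \frac{2 \cdot 3 \frac{1}{3 + 3} \left(1 + 2 \cdot 3 \frac{1}{3 + 3}\right)}{-88} = 2 \cdot 3 \cdot \frac{1}{6} \left(1 + 2 \cdot 3 \cdot \frac{1}{6}\right) \left(- \frac{1}{88}\right) = 1 \left(1 + 1\right) \left(- \frac{1}{88}\right) = 1 \cdot 2 \left(- \frac{1}{88}\right) = 2 \left(- \frac{1}{88}\right) = - \frac{1}{44}$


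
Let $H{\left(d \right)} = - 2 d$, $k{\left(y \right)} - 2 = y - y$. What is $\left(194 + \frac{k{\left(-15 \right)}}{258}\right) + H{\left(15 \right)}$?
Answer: $\frac{21157}{129} \approx 164.01$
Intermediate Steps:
$k{\left(y \right)} = 2$ ($k{\left(y \right)} = 2 + \left(y - y\right) = 2 + 0 = 2$)
$\left(194 + \frac{k{\left(-15 \right)}}{258}\right) + H{\left(15 \right)} = \left(194 + \frac{2}{258}\right) - 30 = \left(194 + 2 \cdot \frac{1}{258}\right) - 30 = \left(194 + \frac{1}{129}\right) - 30 = \frac{25027}{129} - 30 = \frac{21157}{129}$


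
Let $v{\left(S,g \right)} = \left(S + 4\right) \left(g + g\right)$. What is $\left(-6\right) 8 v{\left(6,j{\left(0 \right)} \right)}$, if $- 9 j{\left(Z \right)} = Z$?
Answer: $0$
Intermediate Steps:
$j{\left(Z \right)} = - \frac{Z}{9}$
$v{\left(S,g \right)} = 2 g \left(4 + S\right)$ ($v{\left(S,g \right)} = \left(4 + S\right) 2 g = 2 g \left(4 + S\right)$)
$\left(-6\right) 8 v{\left(6,j{\left(0 \right)} \right)} = \left(-6\right) 8 \cdot 2 \left(\left(- \frac{1}{9}\right) 0\right) \left(4 + 6\right) = - 48 \cdot 2 \cdot 0 \cdot 10 = \left(-48\right) 0 = 0$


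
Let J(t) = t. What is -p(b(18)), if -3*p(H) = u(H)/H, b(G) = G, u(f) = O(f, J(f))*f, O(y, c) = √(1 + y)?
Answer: √19/3 ≈ 1.4530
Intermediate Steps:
u(f) = f*√(1 + f) (u(f) = √(1 + f)*f = f*√(1 + f))
p(H) = -√(1 + H)/3 (p(H) = -H*√(1 + H)/(3*H) = -√(1 + H)/3)
-p(b(18)) = -(-1)*√(1 + 18)/3 = -(-1)*√19/3 = √19/3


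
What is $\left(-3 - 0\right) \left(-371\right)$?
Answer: $1113$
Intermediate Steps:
$\left(-3 - 0\right) \left(-371\right) = \left(-3 + 0\right) \left(-371\right) = \left(-3\right) \left(-371\right) = 1113$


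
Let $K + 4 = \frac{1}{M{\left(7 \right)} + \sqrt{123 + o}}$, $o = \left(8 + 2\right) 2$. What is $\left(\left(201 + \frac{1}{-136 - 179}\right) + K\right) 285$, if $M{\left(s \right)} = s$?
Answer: $\frac{110786549}{1974} + \frac{285 \sqrt{143}}{94} \approx 56159.0$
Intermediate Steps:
$o = 20$ ($o = 10 \cdot 2 = 20$)
$K = -4 + \frac{1}{7 + \sqrt{143}}$ ($K = -4 + \frac{1}{7 + \sqrt{123 + 20}} = -4 + \frac{1}{7 + \sqrt{143}} \approx -3.9473$)
$\left(\left(201 + \frac{1}{-136 - 179}\right) + K\right) 285 = \left(\left(201 + \frac{1}{-136 - 179}\right) - \left(\frac{383}{94} - \frac{\sqrt{143}}{94}\right)\right) 285 = \left(\left(201 + \frac{1}{-315}\right) - \left(\frac{383}{94} - \frac{\sqrt{143}}{94}\right)\right) 285 = \left(\left(201 - \frac{1}{315}\right) - \left(\frac{383}{94} - \frac{\sqrt{143}}{94}\right)\right) 285 = \left(\frac{63314}{315} - \left(\frac{383}{94} - \frac{\sqrt{143}}{94}\right)\right) 285 = \left(\frac{5830871}{29610} + \frac{\sqrt{143}}{94}\right) 285 = \frac{110786549}{1974} + \frac{285 \sqrt{143}}{94}$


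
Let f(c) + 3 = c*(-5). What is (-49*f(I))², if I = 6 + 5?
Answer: 8076964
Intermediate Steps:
I = 11
f(c) = -3 - 5*c (f(c) = -3 + c*(-5) = -3 - 5*c)
(-49*f(I))² = (-49*(-3 - 5*11))² = (-49*(-3 - 55))² = (-49*(-58))² = 2842² = 8076964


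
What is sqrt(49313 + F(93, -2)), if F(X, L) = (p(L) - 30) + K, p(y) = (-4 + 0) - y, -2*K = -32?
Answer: sqrt(49297) ≈ 222.03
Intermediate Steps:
K = 16 (K = -1/2*(-32) = 16)
p(y) = -4 - y
F(X, L) = -18 - L (F(X, L) = ((-4 - L) - 30) + 16 = (-34 - L) + 16 = -18 - L)
sqrt(49313 + F(93, -2)) = sqrt(49313 + (-18 - 1*(-2))) = sqrt(49313 + (-18 + 2)) = sqrt(49313 - 16) = sqrt(49297)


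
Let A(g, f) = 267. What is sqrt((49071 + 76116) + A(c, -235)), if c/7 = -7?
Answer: sqrt(125454) ≈ 354.19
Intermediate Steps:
c = -49 (c = 7*(-7) = -49)
sqrt((49071 + 76116) + A(c, -235)) = sqrt((49071 + 76116) + 267) = sqrt(125187 + 267) = sqrt(125454)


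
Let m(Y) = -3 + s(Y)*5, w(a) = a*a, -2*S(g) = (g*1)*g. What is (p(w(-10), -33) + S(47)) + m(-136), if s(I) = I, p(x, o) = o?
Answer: -3641/2 ≈ -1820.5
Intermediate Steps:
S(g) = -g²/2 (S(g) = -g*1*g/2 = -g*g/2 = -g²/2)
w(a) = a²
m(Y) = -3 + 5*Y (m(Y) = -3 + Y*5 = -3 + 5*Y)
(p(w(-10), -33) + S(47)) + m(-136) = (-33 - ½*47²) + (-3 + 5*(-136)) = (-33 - ½*2209) + (-3 - 680) = (-33 - 2209/2) - 683 = -2275/2 - 683 = -3641/2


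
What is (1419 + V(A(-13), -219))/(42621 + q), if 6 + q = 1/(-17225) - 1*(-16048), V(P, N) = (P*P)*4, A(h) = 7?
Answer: 1636375/59439422 ≈ 0.027530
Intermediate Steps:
V(P, N) = 4*P² (V(P, N) = P²*4 = 4*P²)
q = 276323449/17225 (q = -6 + (1/(-17225) - 1*(-16048)) = -6 + (-1/17225 + 16048) = -6 + 276426799/17225 = 276323449/17225 ≈ 16042.)
(1419 + V(A(-13), -219))/(42621 + q) = (1419 + 4*7²)/(42621 + 276323449/17225) = (1419 + 4*49)/(1010470174/17225) = (1419 + 196)*(17225/1010470174) = 1615*(17225/1010470174) = 1636375/59439422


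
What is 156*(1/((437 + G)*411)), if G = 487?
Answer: 13/31647 ≈ 0.00041078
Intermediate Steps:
156*(1/((437 + G)*411)) = 156*(1/((437 + 487)*411)) = 156*((1/411)/924) = 156*((1/924)*(1/411)) = 156*(1/379764) = 13/31647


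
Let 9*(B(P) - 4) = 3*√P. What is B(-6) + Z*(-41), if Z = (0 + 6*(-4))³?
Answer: 566788 + I*√6/3 ≈ 5.6679e+5 + 0.8165*I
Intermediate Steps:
B(P) = 4 + √P/3 (B(P) = 4 + (3*√P)/9 = 4 + √P/3)
Z = -13824 (Z = (0 - 24)³ = (-24)³ = -13824)
B(-6) + Z*(-41) = (4 + √(-6)/3) - 13824*(-41) = (4 + (I*√6)/3) + 566784 = (4 + I*√6/3) + 566784 = 566788 + I*√6/3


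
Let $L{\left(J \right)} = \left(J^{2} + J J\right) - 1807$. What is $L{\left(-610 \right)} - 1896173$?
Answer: $-1153780$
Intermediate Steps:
$L{\left(J \right)} = -1807 + 2 J^{2}$ ($L{\left(J \right)} = \left(J^{2} + J^{2}\right) - 1807 = 2 J^{2} - 1807 = -1807 + 2 J^{2}$)
$L{\left(-610 \right)} - 1896173 = \left(-1807 + 2 \left(-610\right)^{2}\right) - 1896173 = \left(-1807 + 2 \cdot 372100\right) - 1896173 = \left(-1807 + 744200\right) - 1896173 = 742393 - 1896173 = -1153780$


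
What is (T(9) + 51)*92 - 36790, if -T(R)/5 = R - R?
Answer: -32098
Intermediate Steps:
T(R) = 0 (T(R) = -5*(R - R) = -5*0 = 0)
(T(9) + 51)*92 - 36790 = (0 + 51)*92 - 36790 = 51*92 - 36790 = 4692 - 36790 = -32098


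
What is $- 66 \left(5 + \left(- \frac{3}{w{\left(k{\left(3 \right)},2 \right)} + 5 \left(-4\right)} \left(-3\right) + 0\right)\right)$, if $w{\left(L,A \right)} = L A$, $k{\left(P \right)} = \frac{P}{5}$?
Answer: $- \frac{14025}{47} \approx -298.4$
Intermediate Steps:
$k{\left(P \right)} = \frac{P}{5}$ ($k{\left(P \right)} = P \frac{1}{5} = \frac{P}{5}$)
$w{\left(L,A \right)} = A L$
$- 66 \left(5 + \left(- \frac{3}{w{\left(k{\left(3 \right)},2 \right)} + 5 \left(-4\right)} \left(-3\right) + 0\right)\right) = - 66 \left(5 + \left(- \frac{3}{2 \cdot \frac{1}{5} \cdot 3 + 5 \left(-4\right)} \left(-3\right) + 0\right)\right) = - 66 \left(5 + \left(- \frac{3}{2 \cdot \frac{3}{5} - 20} \left(-3\right) + 0\right)\right) = - 66 \left(5 + \left(- \frac{3}{\frac{6}{5} - 20} \left(-3\right) + 0\right)\right) = - 66 \left(5 + \left(- \frac{3}{- \frac{94}{5}} \left(-3\right) + 0\right)\right) = - 66 \left(5 + \left(\left(-3\right) \left(- \frac{5}{94}\right) \left(-3\right) + 0\right)\right) = - 66 \left(5 + \left(\frac{15}{94} \left(-3\right) + 0\right)\right) = - 66 \left(5 + \left(- \frac{45}{94} + 0\right)\right) = - 66 \left(5 - \frac{45}{94}\right) = \left(-66\right) \frac{425}{94} = - \frac{14025}{47}$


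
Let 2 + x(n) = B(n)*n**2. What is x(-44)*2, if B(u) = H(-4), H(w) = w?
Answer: -15492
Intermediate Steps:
B(u) = -4
x(n) = -2 - 4*n**2
x(-44)*2 = (-2 - 4*(-44)**2)*2 = (-2 - 4*1936)*2 = (-2 - 7744)*2 = -7746*2 = -15492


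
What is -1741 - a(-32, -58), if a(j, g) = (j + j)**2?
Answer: -5837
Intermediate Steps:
a(j, g) = 4*j**2 (a(j, g) = (2*j)**2 = 4*j**2)
-1741 - a(-32, -58) = -1741 - 4*(-32)**2 = -1741 - 4*1024 = -1741 - 1*4096 = -1741 - 4096 = -5837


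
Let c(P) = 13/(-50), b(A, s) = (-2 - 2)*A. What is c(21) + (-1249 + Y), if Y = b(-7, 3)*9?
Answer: -49863/50 ≈ -997.26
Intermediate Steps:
b(A, s) = -4*A
c(P) = -13/50 (c(P) = 13*(-1/50) = -13/50)
Y = 252 (Y = -4*(-7)*9 = 28*9 = 252)
c(21) + (-1249 + Y) = -13/50 + (-1249 + 252) = -13/50 - 997 = -49863/50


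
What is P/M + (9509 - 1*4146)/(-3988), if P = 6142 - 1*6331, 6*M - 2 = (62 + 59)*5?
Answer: -7777733/2420716 ≈ -3.2130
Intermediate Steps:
M = 607/6 (M = ⅓ + ((62 + 59)*5)/6 = ⅓ + (121*5)/6 = ⅓ + (⅙)*605 = ⅓ + 605/6 = 607/6 ≈ 101.17)
P = -189 (P = 6142 - 6331 = -189)
P/M + (9509 - 1*4146)/(-3988) = -189/607/6 + (9509 - 1*4146)/(-3988) = -189*6/607 + (9509 - 4146)*(-1/3988) = -1134/607 + 5363*(-1/3988) = -1134/607 - 5363/3988 = -7777733/2420716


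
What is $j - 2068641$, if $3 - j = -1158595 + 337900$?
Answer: $-1247943$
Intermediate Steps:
$j = 820698$ ($j = 3 - \left(-1158595 + 337900\right) = 3 - -820695 = 3 + 820695 = 820698$)
$j - 2068641 = 820698 - 2068641 = -1247943$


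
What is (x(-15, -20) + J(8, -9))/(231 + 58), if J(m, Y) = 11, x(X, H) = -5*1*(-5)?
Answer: 36/289 ≈ 0.12457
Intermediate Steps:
x(X, H) = 25 (x(X, H) = -5*(-5) = 25)
(x(-15, -20) + J(8, -9))/(231 + 58) = (25 + 11)/(231 + 58) = 36/289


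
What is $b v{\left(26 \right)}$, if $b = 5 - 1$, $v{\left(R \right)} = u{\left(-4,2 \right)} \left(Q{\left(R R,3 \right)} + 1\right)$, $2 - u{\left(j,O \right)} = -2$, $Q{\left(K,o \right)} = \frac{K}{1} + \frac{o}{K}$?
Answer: $\frac{1830620}{169} \approx 10832.0$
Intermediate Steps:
$Q{\left(K,o \right)} = K + \frac{o}{K}$ ($Q{\left(K,o \right)} = K 1 + \frac{o}{K} = K + \frac{o}{K}$)
$u{\left(j,O \right)} = 4$ ($u{\left(j,O \right)} = 2 - -2 = 2 + 2 = 4$)
$v{\left(R \right)} = 4 + 4 R^{2} + \frac{12}{R^{2}}$ ($v{\left(R \right)} = 4 \left(\left(R R + \frac{3}{R R}\right) + 1\right) = 4 \left(\left(R^{2} + \frac{3}{R^{2}}\right) + 1\right) = 4 \left(1 + R^{2} + \frac{3}{R^{2}}\right) = 4 + 4 R^{2} + \frac{12}{R^{2}}$)
$b = 4$ ($b = 5 - 1 = 4$)
$b v{\left(26 \right)} = 4 \left(4 + 4 \cdot 26^{2} + \frac{12}{676}\right) = 4 \left(4 + 4 \cdot 676 + 12 \cdot \frac{1}{676}\right) = 4 \left(4 + 2704 + \frac{3}{169}\right) = 4 \cdot \frac{457655}{169} = \frac{1830620}{169}$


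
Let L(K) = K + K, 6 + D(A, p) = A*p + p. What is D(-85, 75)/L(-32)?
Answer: 3153/32 ≈ 98.531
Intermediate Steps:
D(A, p) = -6 + p + A*p (D(A, p) = -6 + (A*p + p) = -6 + (p + A*p) = -6 + p + A*p)
L(K) = 2*K
D(-85, 75)/L(-32) = (-6 + 75 - 85*75)/((2*(-32))) = (-6 + 75 - 6375)/(-64) = -6306*(-1/64) = 3153/32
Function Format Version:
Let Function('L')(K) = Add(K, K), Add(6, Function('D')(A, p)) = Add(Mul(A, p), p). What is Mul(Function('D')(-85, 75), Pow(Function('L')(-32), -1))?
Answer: Rational(3153, 32) ≈ 98.531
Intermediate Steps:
Function('D')(A, p) = Add(-6, p, Mul(A, p)) (Function('D')(A, p) = Add(-6, Add(Mul(A, p), p)) = Add(-6, Add(p, Mul(A, p))) = Add(-6, p, Mul(A, p)))
Function('L')(K) = Mul(2, K)
Mul(Function('D')(-85, 75), Pow(Function('L')(-32), -1)) = Mul(Add(-6, 75, Mul(-85, 75)), Pow(Mul(2, -32), -1)) = Mul(Add(-6, 75, -6375), Pow(-64, -1)) = Mul(-6306, Rational(-1, 64)) = Rational(3153, 32)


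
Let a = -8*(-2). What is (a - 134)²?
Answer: 13924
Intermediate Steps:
a = 16
(a - 134)² = (16 - 134)² = (-118)² = 13924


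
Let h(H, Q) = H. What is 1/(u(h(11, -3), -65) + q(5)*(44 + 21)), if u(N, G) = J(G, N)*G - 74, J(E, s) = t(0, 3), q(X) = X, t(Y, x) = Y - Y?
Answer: 1/251 ≈ 0.0039841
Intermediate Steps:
t(Y, x) = 0
J(E, s) = 0
u(N, G) = -74 (u(N, G) = 0*G - 74 = 0 - 74 = -74)
1/(u(h(11, -3), -65) + q(5)*(44 + 21)) = 1/(-74 + 5*(44 + 21)) = 1/(-74 + 5*65) = 1/(-74 + 325) = 1/251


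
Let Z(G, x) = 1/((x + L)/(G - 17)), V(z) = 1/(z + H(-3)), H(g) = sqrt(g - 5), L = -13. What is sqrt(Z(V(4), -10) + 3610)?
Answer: sqrt(46)*sqrt((332187 + 166094*I*sqrt(2))/(2 + I*sqrt(2)))/46 ≈ 60.089 + 4.2636e-5*I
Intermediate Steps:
H(g) = sqrt(-5 + g)
V(z) = 1/(z + 2*I*sqrt(2)) (V(z) = 1/(z + sqrt(-5 - 3)) = 1/(z + sqrt(-8)) = 1/(z + 2*I*sqrt(2)))
Z(G, x) = (-17 + G)/(-13 + x) (Z(G, x) = 1/((x - 13)/(G - 17)) = 1/((-13 + x)/(-17 + G)) = (-17 + G)/(-13 + x))
sqrt(Z(V(4), -10) + 3610) = sqrt((-17 + 1/(4 + 2*I*sqrt(2)))/(-13 - 10) + 3610) = sqrt((-17 + 1/(4 + 2*I*sqrt(2)))/(-23) + 3610) = sqrt(-(-17 + 1/(4 + 2*I*sqrt(2)))/23 + 3610) = sqrt((17/23 - 1/(23*(4 + 2*I*sqrt(2)))) + 3610) = sqrt(83047/23 - 1/(23*(4 + 2*I*sqrt(2))))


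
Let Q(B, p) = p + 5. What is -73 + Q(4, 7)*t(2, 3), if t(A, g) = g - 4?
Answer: -85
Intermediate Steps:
t(A, g) = -4 + g
Q(B, p) = 5 + p
-73 + Q(4, 7)*t(2, 3) = -73 + (5 + 7)*(-4 + 3) = -73 + 12*(-1) = -73 - 12 = -85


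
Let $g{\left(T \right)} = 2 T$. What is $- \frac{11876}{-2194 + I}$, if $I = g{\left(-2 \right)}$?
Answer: $\frac{5938}{1099} \approx 5.4031$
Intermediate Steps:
$I = -4$ ($I = 2 \left(-2\right) = -4$)
$- \frac{11876}{-2194 + I} = - \frac{11876}{-2194 - 4} = - \frac{11876}{-2198} = \left(-11876\right) \left(- \frac{1}{2198}\right) = \frac{5938}{1099}$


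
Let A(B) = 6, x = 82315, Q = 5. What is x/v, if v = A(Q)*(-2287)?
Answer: -82315/13722 ≈ -5.9988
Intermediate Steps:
v = -13722 (v = 6*(-2287) = -13722)
x/v = 82315/(-13722) = 82315*(-1/13722) = -82315/13722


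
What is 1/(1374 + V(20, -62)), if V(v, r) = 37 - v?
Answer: 1/1391 ≈ 0.00071891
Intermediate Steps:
1/(1374 + V(20, -62)) = 1/(1374 + (37 - 1*20)) = 1/(1374 + (37 - 20)) = 1/(1374 + 17) = 1/1391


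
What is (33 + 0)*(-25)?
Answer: -825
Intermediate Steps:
(33 + 0)*(-25) = 33*(-25) = -825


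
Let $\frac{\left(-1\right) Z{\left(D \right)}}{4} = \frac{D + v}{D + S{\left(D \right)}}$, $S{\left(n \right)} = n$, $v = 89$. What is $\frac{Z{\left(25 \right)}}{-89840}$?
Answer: $\frac{57}{561500} \approx 0.00010151$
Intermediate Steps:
$Z{\left(D \right)} = - \frac{2 \left(89 + D\right)}{D}$ ($Z{\left(D \right)} = - 4 \frac{D + 89}{D + D} = - 4 \frac{89 + D}{2 D} = - \frac{2 \left(89 + D\right)}{D}$)
$\frac{Z{\left(25 \right)}}{-89840} = \frac{-2 - \frac{178}{25}}{-89840} = \left(-2 - \frac{178}{25}\right) \left(- \frac{1}{89840}\right) = \left(- \frac{228}{25}\right) \left(- \frac{1}{89840}\right) = \frac{57}{561500}$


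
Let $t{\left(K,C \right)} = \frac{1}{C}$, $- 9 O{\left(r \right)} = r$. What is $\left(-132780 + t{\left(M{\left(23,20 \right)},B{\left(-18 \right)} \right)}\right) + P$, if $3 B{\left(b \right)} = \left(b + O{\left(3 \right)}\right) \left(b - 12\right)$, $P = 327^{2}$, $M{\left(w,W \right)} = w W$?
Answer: $- \frac{14218047}{550} \approx -25851.0$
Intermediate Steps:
$M{\left(w,W \right)} = W w$
$P = 106929$
$O{\left(r \right)} = - \frac{r}{9}$
$B{\left(b \right)} = \frac{\left(-12 + b\right) \left(- \frac{1}{3} + b\right)}{3}$ ($B{\left(b \right)} = \frac{\left(b - \frac{1}{3}\right) \left(b - 12\right)}{3} = \frac{\left(b - \frac{1}{3}\right) \left(-12 + b\right)}{3} = \frac{\left(- \frac{1}{3} + b\right) \left(-12 + b\right)}{3} = \frac{\left(-12 + b\right) \left(- \frac{1}{3} + b\right)}{3}$)
$\left(-132780 + t{\left(M{\left(23,20 \right)},B{\left(-18 \right)} \right)}\right) + P = \left(-132780 + \frac{1}{\frac{4}{3} - -74 + \frac{\left(-18\right)^{2}}{3}}\right) + 106929 = \left(-132780 + \frac{1}{\frac{4}{3} + 74 + \frac{1}{3} \cdot 324}\right) + 106929 = \left(-132780 + \frac{1}{\frac{4}{3} + 74 + 108}\right) + 106929 = \left(-132780 + \frac{1}{\frac{550}{3}}\right) + 106929 = \left(-132780 + \frac{3}{550}\right) + 106929 = - \frac{73028997}{550} + 106929 = - \frac{14218047}{550}$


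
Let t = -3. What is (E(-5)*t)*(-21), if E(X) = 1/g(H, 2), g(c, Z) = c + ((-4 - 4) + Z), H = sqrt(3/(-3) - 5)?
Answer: -9 - 3*I*sqrt(6)/2 ≈ -9.0 - 3.6742*I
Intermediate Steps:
H = I*sqrt(6) (H = sqrt(3*(-1/3) - 5) = sqrt(-1 - 5) = sqrt(-6) = I*sqrt(6) ≈ 2.4495*I)
g(c, Z) = -8 + Z + c (g(c, Z) = c + (-8 + Z) = -8 + Z + c)
E(X) = 1/(-6 + I*sqrt(6)) (E(X) = 1/(-8 + 2 + I*sqrt(6)) = 1/(-6 + I*sqrt(6)))
(E(-5)*t)*(-21) = ((-1/7 - I*sqrt(6)/42)*(-3))*(-21) = (3/7 + I*sqrt(6)/14)*(-21) = -9 - 3*I*sqrt(6)/2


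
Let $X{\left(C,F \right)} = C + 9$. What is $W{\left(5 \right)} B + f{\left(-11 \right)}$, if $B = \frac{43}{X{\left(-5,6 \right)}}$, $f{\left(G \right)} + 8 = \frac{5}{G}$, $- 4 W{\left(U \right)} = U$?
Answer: $- \frac{3853}{176} \approx -21.892$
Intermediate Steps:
$W{\left(U \right)} = - \frac{U}{4}$
$f{\left(G \right)} = -8 + \frac{5}{G}$
$X{\left(C,F \right)} = 9 + C$
$B = \frac{43}{4}$ ($B = \frac{43}{9 - 5} = \frac{43}{4} \approx 10.75$)
$W{\left(5 \right)} B + f{\left(-11 \right)} = \left(- \frac{1}{4}\right) 5 \cdot \frac{43}{4} - \left(8 - \frac{5}{-11}\right) = \left(- \frac{5}{4}\right) \frac{43}{4} + \left(-8 + 5 \left(- \frac{1}{11}\right)\right) = - \frac{215}{16} - \frac{93}{11} = - \frac{3853}{176}$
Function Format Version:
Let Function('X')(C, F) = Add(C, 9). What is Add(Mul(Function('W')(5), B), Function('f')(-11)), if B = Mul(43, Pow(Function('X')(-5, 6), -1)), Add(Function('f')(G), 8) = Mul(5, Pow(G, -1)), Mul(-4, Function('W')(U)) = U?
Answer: Rational(-3853, 176) ≈ -21.892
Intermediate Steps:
Function('W')(U) = Mul(Rational(-1, 4), U)
Function('f')(G) = Add(-8, Mul(5, Pow(G, -1)))
Function('X')(C, F) = Add(9, C)
B = Rational(43, 4) (B = Mul(43, Pow(Add(9, -5), -1)) = Mul(43, Pow(4, -1)) = Mul(43, Rational(1, 4)) = Rational(43, 4) ≈ 10.750)
Add(Mul(Function('W')(5), B), Function('f')(-11)) = Add(Mul(Mul(Rational(-1, 4), 5), Rational(43, 4)), Add(-8, Mul(5, Pow(-11, -1)))) = Add(Mul(Rational(-5, 4), Rational(43, 4)), Add(-8, Mul(5, Rational(-1, 11)))) = Add(Rational(-215, 16), Add(-8, Rational(-5, 11))) = Add(Rational(-215, 16), Rational(-93, 11)) = Rational(-3853, 176)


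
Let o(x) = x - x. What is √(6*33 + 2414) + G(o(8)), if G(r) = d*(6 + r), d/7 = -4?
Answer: -168 + 2*√653 ≈ -116.89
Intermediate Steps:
o(x) = 0
d = -28 (d = 7*(-4) = -28)
G(r) = -168 - 28*r (G(r) = -28*(6 + r) = -168 - 28*r)
√(6*33 + 2414) + G(o(8)) = √(6*33 + 2414) + (-168 - 28*0) = √(198 + 2414) + (-168 + 0) = √2612 - 168 = 2*√653 - 168 = -168 + 2*√653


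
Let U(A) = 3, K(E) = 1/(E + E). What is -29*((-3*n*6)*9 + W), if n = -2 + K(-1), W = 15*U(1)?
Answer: -13050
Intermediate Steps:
K(E) = 1/(2*E)
W = 45 (W = 15*3 = 45)
n = -5/2 (n = -2 + (½)/(-1) = -2 + (½)*(-1) = -2 - ½ = -5/2 ≈ -2.5000)
-29*((-3*n*6)*9 + W) = -29*((-3*(-5/2)*6)*9 + 45) = -29*(((15/2)*6)*9 + 45) = -29*(45*9 + 45) = -29*(405 + 45) = -29*450 = -13050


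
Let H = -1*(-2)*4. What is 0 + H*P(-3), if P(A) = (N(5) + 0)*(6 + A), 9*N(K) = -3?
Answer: -8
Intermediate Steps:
H = 8 (H = 2*4 = 8)
N(K) = -⅓ (N(K) = (⅑)*(-3) = -⅓)
P(A) = -2 - A/3 (P(A) = (-⅓ + 0)*(6 + A) = -(6 + A)/3 = -2 - A/3)
0 + H*P(-3) = 0 + 8*(-2 - ⅓*(-3)) = 0 + 8*(-2 + 1) = 0 + 8*(-1) = 0 - 8 = -8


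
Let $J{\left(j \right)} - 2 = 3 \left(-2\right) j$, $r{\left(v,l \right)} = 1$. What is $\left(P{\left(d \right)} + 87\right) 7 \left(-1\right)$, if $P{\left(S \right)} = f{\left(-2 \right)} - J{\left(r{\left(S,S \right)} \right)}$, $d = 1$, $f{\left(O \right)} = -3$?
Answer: $-616$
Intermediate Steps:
$J{\left(j \right)} = 2 - 6 j$ ($J{\left(j \right)} = 2 + 3 \left(-2\right) j = 2 - 6 j$)
$P{\left(S \right)} = 1$ ($P{\left(S \right)} = -3 - \left(2 - 6\right) = -3 - -4 = -3 + 4 = 1$)
$\left(P{\left(d \right)} + 87\right) 7 \left(-1\right) = \left(1 + 87\right) 7 \left(-1\right) = 88 \left(-7\right) = -616$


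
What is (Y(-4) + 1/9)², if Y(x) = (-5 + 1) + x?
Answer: 5041/81 ≈ 62.235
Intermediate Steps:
Y(x) = -4 + x
(Y(-4) + 1/9)² = ((-4 - 4) + 1/9)² = (-8 + ⅑)² = (-71/9)² = 5041/81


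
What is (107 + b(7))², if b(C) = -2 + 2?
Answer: 11449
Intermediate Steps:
b(C) = 0
(107 + b(7))² = (107 + 0)² = 107² = 11449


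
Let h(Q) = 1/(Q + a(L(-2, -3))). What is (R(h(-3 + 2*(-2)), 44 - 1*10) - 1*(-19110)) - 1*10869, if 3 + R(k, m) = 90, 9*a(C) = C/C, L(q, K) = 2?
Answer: 8328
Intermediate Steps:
a(C) = ⅑ (a(C) = (C/C)/9 = (⅑)*1 = ⅑)
h(Q) = 1/(⅑ + Q) (h(Q) = 1/(Q + ⅑) = 1/(⅑ + Q))
R(k, m) = 87 (R(k, m) = -3 + 90 = 87)
(R(h(-3 + 2*(-2)), 44 - 1*10) - 1*(-19110)) - 1*10869 = (87 - 1*(-19110)) - 1*10869 = (87 + 19110) - 10869 = 19197 - 10869 = 8328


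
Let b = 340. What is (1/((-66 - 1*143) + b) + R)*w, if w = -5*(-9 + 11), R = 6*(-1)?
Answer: 7850/131 ≈ 59.924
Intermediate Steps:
R = -6
w = -10 (w = -5*2 = -10)
(1/((-66 - 1*143) + b) + R)*w = (1/((-66 - 1*143) + 340) - 6)*(-10) = (1/((-66 - 143) + 340) - 6)*(-10) = (1/(-209 + 340) - 6)*(-10) = (1/131 - 6)*(-10) = -785/131*(-10) = 7850/131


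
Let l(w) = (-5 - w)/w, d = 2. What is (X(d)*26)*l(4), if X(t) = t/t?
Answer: -117/2 ≈ -58.500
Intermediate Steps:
X(t) = 1
l(w) = (-5 - w)/w
(X(d)*26)*l(4) = (1*26)*((-5 - 1*4)/4) = 26*((-5 - 4)/4) = 26*((¼)*(-9)) = 26*(-9/4) = -117/2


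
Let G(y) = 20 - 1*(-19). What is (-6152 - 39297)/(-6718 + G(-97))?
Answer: 45449/6679 ≈ 6.8048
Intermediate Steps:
G(y) = 39 (G(y) = 20 + 19 = 39)
(-6152 - 39297)/(-6718 + G(-97)) = (-6152 - 39297)/(-6718 + 39) = -45449/(-6679) = -45449*(-1/6679) = 45449/6679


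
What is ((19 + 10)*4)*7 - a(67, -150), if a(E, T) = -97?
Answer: 909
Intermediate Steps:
((19 + 10)*4)*7 - a(67, -150) = ((19 + 10)*4)*7 - 1*(-97) = (29*4)*7 + 97 = 116*7 + 97 = 812 + 97 = 909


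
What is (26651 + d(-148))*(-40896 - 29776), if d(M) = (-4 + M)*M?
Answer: -3473316784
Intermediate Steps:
d(M) = M*(-4 + M)
(26651 + d(-148))*(-40896 - 29776) = (26651 - 148*(-4 - 148))*(-40896 - 29776) = (26651 - 148*(-152))*(-70672) = (26651 + 22496)*(-70672) = 49147*(-70672) = -3473316784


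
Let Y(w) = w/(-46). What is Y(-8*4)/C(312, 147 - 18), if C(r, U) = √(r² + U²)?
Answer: 16*√12665/873885 ≈ 0.0020605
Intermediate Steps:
Y(w) = -w/46 (Y(w) = w*(-1/46) = -w/46)
C(r, U) = √(U² + r²)
Y(-8*4)/C(312, 147 - 18) = (-(-4)*4/23)/(√((147 - 18)² + 312²)) = (-1/46*(-32))/(√(129² + 97344)) = 16/(23*(√(16641 + 97344))) = 16/(23*(√113985)) = 16/(23*((3*√12665))) = 16*(√12665/37995)/23 = 16*√12665/873885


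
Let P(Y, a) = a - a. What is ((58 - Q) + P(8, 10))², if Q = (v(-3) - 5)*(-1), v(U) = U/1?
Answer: 2500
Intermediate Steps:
v(U) = U (v(U) = U*1 = U)
Q = 8 (Q = (-3 - 5)*(-1) = -8*(-1) = 8)
P(Y, a) = 0
((58 - Q) + P(8, 10))² = ((58 - 1*8) + 0)² = ((58 - 8) + 0)² = (50 + 0)² = 50² = 2500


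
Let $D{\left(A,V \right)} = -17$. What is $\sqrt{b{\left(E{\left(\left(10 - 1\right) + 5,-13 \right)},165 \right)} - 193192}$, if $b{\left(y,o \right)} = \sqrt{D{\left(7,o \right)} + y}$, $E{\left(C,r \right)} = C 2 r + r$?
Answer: $\sqrt{-193192 + i \sqrt{394}} \approx 0.023 + 439.54 i$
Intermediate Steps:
$E{\left(C,r \right)} = r + 2 C r$ ($E{\left(C,r \right)} = 2 C r + r = r + 2 C r$)
$b{\left(y,o \right)} = \sqrt{-17 + y}$
$\sqrt{b{\left(E{\left(\left(10 - 1\right) + 5,-13 \right)},165 \right)} - 193192} = \sqrt{\sqrt{-17 - 13 \left(1 + 2 \left(\left(10 - 1\right) + 5\right)\right)} - 193192} = \sqrt{\sqrt{-17 - 13 \left(1 + 2 \left(9 + 5\right)\right)} - 193192} = \sqrt{\sqrt{-17 - 13 \left(1 + 2 \cdot 14\right)} - 193192} = \sqrt{\sqrt{-17 - 13 \left(1 + 28\right)} - 193192} = \sqrt{\sqrt{-17 - 377} - 193192} = \sqrt{\sqrt{-394} - 193192} = \sqrt{i \sqrt{394} - 193192} = \sqrt{-193192 + i \sqrt{394}}$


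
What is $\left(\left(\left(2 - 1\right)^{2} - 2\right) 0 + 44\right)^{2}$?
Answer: $1936$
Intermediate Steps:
$\left(\left(\left(2 - 1\right)^{2} - 2\right) 0 + 44\right)^{2} = \left(\left(1^{2} - 2\right) 0 + 44\right)^{2} = \left(\left(1 - 2\right) 0 + 44\right)^{2} = \left(\left(-1\right) 0 + 44\right)^{2} = \left(0 + 44\right)^{2} = 44^{2} = 1936$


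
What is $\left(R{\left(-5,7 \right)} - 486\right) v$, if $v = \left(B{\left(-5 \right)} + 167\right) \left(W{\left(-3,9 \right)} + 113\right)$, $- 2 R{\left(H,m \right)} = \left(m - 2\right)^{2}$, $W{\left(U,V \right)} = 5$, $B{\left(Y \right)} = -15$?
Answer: $-8941096$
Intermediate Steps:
$R{\left(H,m \right)} = - \frac{\left(-2 + m\right)^{2}}{2}$ ($R{\left(H,m \right)} = - \frac{\left(m - 2\right)^{2}}{2} = - \frac{\left(-2 + m\right)^{2}}{2}$)
$v = 17936$ ($v = \left(-15 + 167\right) \left(5 + 113\right) = 152 \cdot 118 = 17936$)
$\left(R{\left(-5,7 \right)} - 486\right) v = \left(- \frac{\left(-2 + 7\right)^{2}}{2} - 486\right) 17936 = \left(- \frac{5^{2}}{2} - 486\right) 17936 = \left(\left(- \frac{1}{2}\right) 25 - 486\right) 17936 = \left(- \frac{25}{2} - 486\right) 17936 = \left(- \frac{997}{2}\right) 17936 = -8941096$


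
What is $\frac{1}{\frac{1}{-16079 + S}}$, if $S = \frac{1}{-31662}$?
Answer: $- \frac{509093299}{31662} \approx -16079.0$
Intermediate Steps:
$S = - \frac{1}{31662} \approx -3.1584 \cdot 10^{-5}$
$\frac{1}{\frac{1}{-16079 + S}} = \frac{1}{\frac{1}{-16079 - \frac{1}{31662}}} = \frac{1}{\frac{1}{- \frac{509093299}{31662}}} = \frac{1}{- \frac{31662}{509093299}} = - \frac{509093299}{31662}$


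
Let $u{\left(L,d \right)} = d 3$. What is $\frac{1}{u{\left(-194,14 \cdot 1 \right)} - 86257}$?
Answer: $- \frac{1}{86215} \approx -1.1599 \cdot 10^{-5}$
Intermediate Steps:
$u{\left(L,d \right)} = 3 d$
$\frac{1}{u{\left(-194,14 \cdot 1 \right)} - 86257} = \frac{1}{3 \cdot 14 \cdot 1 - 86257} = \frac{1}{3 \cdot 14 - 86257} = \frac{1}{42 - 86257} = \frac{1}{-86215} = - \frac{1}{86215}$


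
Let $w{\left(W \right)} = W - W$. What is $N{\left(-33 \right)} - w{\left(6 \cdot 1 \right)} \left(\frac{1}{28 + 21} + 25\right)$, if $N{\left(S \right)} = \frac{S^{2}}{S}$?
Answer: $-33$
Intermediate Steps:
$w{\left(W \right)} = 0$
$N{\left(S \right)} = S$
$N{\left(-33 \right)} - w{\left(6 \cdot 1 \right)} \left(\frac{1}{28 + 21} + 25\right) = -33 - 0 \left(\frac{1}{28 + 21} + 25\right) = -33 - 0 \left(\frac{1}{49} + 25\right) = -33 - 0 \cdot \frac{1226}{49} = -33 - 0 = -33 + 0 = -33$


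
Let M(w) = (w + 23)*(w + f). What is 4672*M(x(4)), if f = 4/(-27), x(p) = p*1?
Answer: 485888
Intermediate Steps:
x(p) = p
f = -4/27 (f = 4*(-1/27) = -4/27 ≈ -0.14815)
M(w) = (23 + w)*(-4/27 + w) (M(w) = (w + 23)*(w - 4/27) = (23 + w)*(-4/27 + w))
4672*M(x(4)) = 4672*(-92/27 + 4² + (617/27)*4) = 4672*(-92/27 + 16 + 2468/27) = 4672*104 = 485888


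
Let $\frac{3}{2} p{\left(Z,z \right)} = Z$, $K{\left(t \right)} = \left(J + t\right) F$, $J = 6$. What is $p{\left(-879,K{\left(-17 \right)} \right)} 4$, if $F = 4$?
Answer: $-2344$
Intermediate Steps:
$K{\left(t \right)} = 24 + 4 t$ ($K{\left(t \right)} = \left(6 + t\right) 4 = 24 + 4 t$)
$p{\left(Z,z \right)} = \frac{2 Z}{3}$
$p{\left(-879,K{\left(-17 \right)} \right)} 4 = \frac{2}{3} \left(-879\right) 4 = \left(-586\right) 4 = -2344$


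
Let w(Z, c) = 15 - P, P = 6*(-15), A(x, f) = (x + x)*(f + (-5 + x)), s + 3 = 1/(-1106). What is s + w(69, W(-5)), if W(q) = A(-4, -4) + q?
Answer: 112811/1106 ≈ 102.00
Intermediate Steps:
s = -3319/1106 (s = -3 + 1/(-1106) = -3 - 1/1106 = -3319/1106 ≈ -3.0009)
A(x, f) = 2*x*(-5 + f + x) (A(x, f) = (2*x)*(-5 + f + x) = 2*x*(-5 + f + x))
P = -90
W(q) = 104 + q (W(q) = 2*(-4)*(-5 - 4 - 4) + q = 2*(-4)*(-13) + q = 104 + q)
w(Z, c) = 105 (w(Z, c) = 15 - 1*(-90) = 15 + 90 = 105)
s + w(69, W(-5)) = -3319/1106 + 105 = 112811/1106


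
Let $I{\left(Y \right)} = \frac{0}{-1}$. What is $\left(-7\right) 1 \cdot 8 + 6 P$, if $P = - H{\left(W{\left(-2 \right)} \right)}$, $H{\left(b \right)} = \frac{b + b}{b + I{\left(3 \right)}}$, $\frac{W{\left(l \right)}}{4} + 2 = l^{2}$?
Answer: $-68$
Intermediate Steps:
$I{\left(Y \right)} = 0$ ($I{\left(Y \right)} = 0 \left(-1\right) = 0$)
$W{\left(l \right)} = -8 + 4 l^{2}$
$H{\left(b \right)} = 2$ ($H{\left(b \right)} = \frac{b + b}{b + 0} = \frac{2 b}{b} = 2$)
$P = -2$ ($P = \left(-1\right) 2 = -2$)
$\left(-7\right) 1 \cdot 8 + 6 P = \left(-7\right) 1 \cdot 8 + 6 \left(-2\right) = \left(-7\right) 8 - 12 = -56 - 12 = -68$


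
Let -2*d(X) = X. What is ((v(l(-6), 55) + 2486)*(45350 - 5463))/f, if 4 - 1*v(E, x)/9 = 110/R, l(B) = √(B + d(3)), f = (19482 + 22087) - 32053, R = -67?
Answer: 1694838517/159393 ≈ 10633.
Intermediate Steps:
d(X) = -X/2
f = 9516 (f = 41569 - 32053 = 9516)
l(B) = √(-3/2 + B) (l(B) = √(B - ½*3) = √(B - 3/2) = √(-3/2 + B))
v(E, x) = 3402/67 (v(E, x) = 36 - 990/(-67) = 36 - 990*(-1)/67 = 36 - 9*(-110/67) = 36 + 990/67 = 3402/67)
((v(l(-6), 55) + 2486)*(45350 - 5463))/f = ((3402/67 + 2486)*(45350 - 5463))/9516 = ((169964/67)*39887)*(1/9516) = (6779354068/67)*(1/9516) = 1694838517/159393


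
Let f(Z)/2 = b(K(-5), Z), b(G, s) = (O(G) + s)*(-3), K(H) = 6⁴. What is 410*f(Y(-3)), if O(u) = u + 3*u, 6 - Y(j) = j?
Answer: -12774780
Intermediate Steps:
Y(j) = 6 - j
O(u) = 4*u
K(H) = 1296
b(G, s) = -12*G - 3*s (b(G, s) = (4*G + s)*(-3) = (s + 4*G)*(-3) = -12*G - 3*s)
f(Z) = -31104 - 6*Z (f(Z) = 2*(-12*1296 - 3*Z) = 2*(-15552 - 3*Z) = -31104 - 6*Z)
410*f(Y(-3)) = 410*(-31104 - 6*(6 - 1*(-3))) = 410*(-31104 - 6*(6 + 3)) = 410*(-31104 - 6*9) = 410*(-31104 - 54) = 410*(-31158) = -12774780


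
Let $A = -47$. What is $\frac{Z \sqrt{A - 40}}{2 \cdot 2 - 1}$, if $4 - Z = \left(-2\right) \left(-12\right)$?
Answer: $- \frac{20 i \sqrt{87}}{3} \approx - 62.182 i$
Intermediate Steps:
$Z = -20$ ($Z = 4 - \left(-2\right) \left(-12\right) = 4 - 24 = -20$)
$\frac{Z \sqrt{A - 40}}{2 \cdot 2 - 1} = \frac{\left(-20\right) \sqrt{-47 - 40}}{2 \cdot 2 - 1} = \frac{\left(-20\right) \sqrt{-87}}{4 - 1} = \frac{\left(-20\right) i \sqrt{87}}{3} = - 20 i \sqrt{87} \cdot \frac{1}{3} = - \frac{20 i \sqrt{87}}{3}$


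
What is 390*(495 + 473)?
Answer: 377520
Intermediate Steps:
390*(495 + 473) = 390*968 = 377520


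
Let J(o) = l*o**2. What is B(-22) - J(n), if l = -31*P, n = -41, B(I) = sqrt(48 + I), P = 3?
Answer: 156333 + sqrt(26) ≈ 1.5634e+5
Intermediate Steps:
l = -93 (l = -31*3 = -93)
J(o) = -93*o**2
B(-22) - J(n) = sqrt(48 - 22) - (-93)*(-41)**2 = sqrt(26) - (-93)*1681 = sqrt(26) - 1*(-156333) = sqrt(26) + 156333 = 156333 + sqrt(26)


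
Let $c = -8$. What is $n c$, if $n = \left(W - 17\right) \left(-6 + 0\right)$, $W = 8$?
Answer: $-432$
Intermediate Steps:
$n = 54$ ($n = \left(8 - 17\right) \left(-6 + 0\right) = \left(-9\right) \left(-6\right) = 54$)
$n c = 54 \left(-8\right) = -432$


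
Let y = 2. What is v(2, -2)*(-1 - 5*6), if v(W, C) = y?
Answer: -62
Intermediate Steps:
v(W, C) = 2
v(2, -2)*(-1 - 5*6) = 2*(-1 - 5*6) = 2*(-1 - 30) = 2*(-31) = -62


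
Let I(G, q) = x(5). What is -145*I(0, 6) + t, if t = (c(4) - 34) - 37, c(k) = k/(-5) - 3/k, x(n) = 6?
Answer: -18851/20 ≈ -942.55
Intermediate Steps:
I(G, q) = 6
c(k) = -3/k - k/5 (c(k) = k*(-⅕) - 3/k = -k/5 - 3/k = -3/k - k/5)
t = -1451/20 (t = ((-3/4 - ⅕*4) - 34) - 37 = ((-3*¼ - ⅘) - 34) - 37 = ((-¾ - ⅘) - 34) - 37 = (-31/20 - 34) - 37 = -711/20 - 37 = -1451/20 ≈ -72.550)
-145*I(0, 6) + t = -145*6 - 1451/20 = -870 - 1451/20 = -18851/20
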